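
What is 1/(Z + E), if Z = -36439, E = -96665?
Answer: -1/133104 ≈ -7.5129e-6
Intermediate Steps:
1/(Z + E) = 1/(-36439 - 96665) = 1/(-133104) = -1/133104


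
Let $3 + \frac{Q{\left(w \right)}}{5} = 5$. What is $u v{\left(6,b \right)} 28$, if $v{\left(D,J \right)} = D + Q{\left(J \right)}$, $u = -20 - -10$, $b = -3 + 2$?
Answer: $-4480$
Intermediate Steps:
$Q{\left(w \right)} = 10$ ($Q{\left(w \right)} = -15 + 5 \cdot 5 = -15 + 25 = 10$)
$b = -1$
$u = -10$ ($u = -20 + 10 = -10$)
$v{\left(D,J \right)} = 10 + D$ ($v{\left(D,J \right)} = D + 10 = 10 + D$)
$u v{\left(6,b \right)} 28 = - 10 \left(10 + 6\right) 28 = \left(-10\right) 16 \cdot 28 = \left(-160\right) 28 = -4480$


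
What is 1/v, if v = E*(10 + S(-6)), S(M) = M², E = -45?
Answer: -1/2070 ≈ -0.00048309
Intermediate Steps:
v = -2070 (v = -45*(10 + (-6)²) = -45*(10 + 36) = -45*46 = -2070)
1/v = 1/(-2070) = -1/2070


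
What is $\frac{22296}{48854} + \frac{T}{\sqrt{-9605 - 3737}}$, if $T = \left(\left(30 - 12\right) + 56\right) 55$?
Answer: $\frac{11148}{24427} - \frac{2035 i \sqrt{13342}}{6671} \approx 0.45638 - 35.236 i$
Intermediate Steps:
$T = 4070$ ($T = \left(18 + 56\right) 55 = 74 \cdot 55 = 4070$)
$\frac{22296}{48854} + \frac{T}{\sqrt{-9605 - 3737}} = \frac{22296}{48854} + \frac{4070}{\sqrt{-9605 - 3737}} = 22296 \cdot \frac{1}{48854} + \frac{4070}{\sqrt{-13342}} = \frac{11148}{24427} + \frac{4070}{i \sqrt{13342}} = \frac{11148}{24427} + 4070 \left(- \frac{i \sqrt{13342}}{13342}\right) = \frac{11148}{24427} - \frac{2035 i \sqrt{13342}}{6671}$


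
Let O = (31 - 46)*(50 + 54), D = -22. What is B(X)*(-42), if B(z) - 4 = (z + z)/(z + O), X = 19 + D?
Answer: -87612/521 ≈ -168.16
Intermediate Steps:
O = -1560 (O = -15*104 = -1560)
X = -3 (X = 19 - 22 = -3)
B(z) = 4 + 2*z/(-1560 + z) (B(z) = 4 + (z + z)/(z - 1560) = 4 + (2*z)/(-1560 + z) = 4 + 2*z/(-1560 + z))
B(X)*(-42) = (6*(-1040 - 3)/(-1560 - 3))*(-42) = (6*(-1043)/(-1563))*(-42) = (6*(-1/1563)*(-1043))*(-42) = (2086/521)*(-42) = -87612/521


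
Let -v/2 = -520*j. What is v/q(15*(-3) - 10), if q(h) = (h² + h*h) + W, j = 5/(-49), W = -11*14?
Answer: -650/36113 ≈ -0.017999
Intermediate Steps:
W = -154
j = -5/49 (j = 5*(-1/49) = -5/49 ≈ -0.10204)
q(h) = -154 + 2*h² (q(h) = (h² + h*h) - 154 = (h² + h²) - 154 = 2*h² - 154 = -154 + 2*h²)
v = -5200/49 (v = -(-26)*40*(-5/49) = -(-26)*(-200)/49 = -2*2600/49 = -5200/49 ≈ -106.12)
v/q(15*(-3) - 10) = -5200/(49*(-154 + 2*(15*(-3) - 10)²)) = -5200/(49*(-154 + 2*(-45 - 10)²)) = -5200/(49*(-154 + 2*(-55)²)) = -5200/(49*(-154 + 2*3025)) = -5200/(49*(-154 + 6050)) = -5200/49/5896 = -5200/49*1/5896 = -650/36113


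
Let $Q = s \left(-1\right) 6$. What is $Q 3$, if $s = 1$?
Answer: $-18$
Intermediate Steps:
$Q = -6$ ($Q = 1 \left(-1\right) 6 = \left(-1\right) 6 = -6$)
$Q 3 = \left(-6\right) 3 = -18$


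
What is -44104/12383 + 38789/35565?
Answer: -1088234573/440401395 ≈ -2.4710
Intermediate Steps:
-44104/12383 + 38789/35565 = -1088234573/440401395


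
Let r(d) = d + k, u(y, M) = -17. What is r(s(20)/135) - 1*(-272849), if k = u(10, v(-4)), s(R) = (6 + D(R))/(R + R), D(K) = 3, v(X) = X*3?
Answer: 163699201/600 ≈ 2.7283e+5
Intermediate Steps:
v(X) = 3*X
s(R) = 9/(2*R) (s(R) = (6 + 3)/(R + R) = 9/((2*R)) = 9*(1/(2*R)) = 9/(2*R))
k = -17
r(d) = -17 + d (r(d) = d - 17 = -17 + d)
r(s(20)/135) - 1*(-272849) = (-17 + ((9/2)/20)/135) - 1*(-272849) = (-17 + ((9/2)*(1/20))*(1/135)) + 272849 = (-17 + (9/40)*(1/135)) + 272849 = (-17 + 1/600) + 272849 = -10199/600 + 272849 = 163699201/600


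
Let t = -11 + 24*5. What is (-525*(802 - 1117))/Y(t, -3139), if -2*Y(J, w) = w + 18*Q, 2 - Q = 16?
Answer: 330750/3391 ≈ 97.538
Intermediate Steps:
Q = -14 (Q = 2 - 1*16 = 2 - 16 = -14)
t = 109 (t = -11 + 120 = 109)
Y(J, w) = 126 - w/2 (Y(J, w) = -(w + 18*(-14))/2 = -(w - 252)/2 = -(-252 + w)/2 = 126 - w/2)
(-525*(802 - 1117))/Y(t, -3139) = (-525*(802 - 1117))/(126 - ½*(-3139)) = (-525*(-315))/(126 + 3139/2) = 165375/(3391/2) = 165375*(2/3391) = 330750/3391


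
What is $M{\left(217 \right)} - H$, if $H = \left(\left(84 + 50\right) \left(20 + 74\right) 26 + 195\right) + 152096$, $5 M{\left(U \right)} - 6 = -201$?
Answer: $-479826$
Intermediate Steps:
$M{\left(U \right)} = -39$ ($M{\left(U \right)} = \frac{6}{5} + \frac{1}{5} \left(-201\right) = \frac{6}{5} - \frac{201}{5} = -39$)
$H = 479787$ ($H = \left(134 \cdot 94 \cdot 26 + 195\right) + 152096 = \left(12596 \cdot 26 + 195\right) + 152096 = \left(327496 + 195\right) + 152096 = 327691 + 152096 = 479787$)
$M{\left(217 \right)} - H = -39 - 479787 = -479826$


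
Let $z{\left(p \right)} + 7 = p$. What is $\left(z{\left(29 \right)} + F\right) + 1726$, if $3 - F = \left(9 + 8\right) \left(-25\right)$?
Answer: $2176$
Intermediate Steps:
$z{\left(p \right)} = -7 + p$
$F = 428$ ($F = 3 - \left(9 + 8\right) \left(-25\right) = 3 - 17 \left(-25\right) = 3 - -425 = 3 + 425 = 428$)
$\left(z{\left(29 \right)} + F\right) + 1726 = \left(\left(-7 + 29\right) + 428\right) + 1726 = \left(22 + 428\right) + 1726 = 450 + 1726 = 2176$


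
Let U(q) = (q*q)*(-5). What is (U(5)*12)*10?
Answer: -15000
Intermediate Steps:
U(q) = -5*q² (U(q) = q²*(-5) = -5*q²)
(U(5)*12)*10 = (-5*5²*12)*10 = (-5*25*12)*10 = -125*12*10 = -1500*10 = -15000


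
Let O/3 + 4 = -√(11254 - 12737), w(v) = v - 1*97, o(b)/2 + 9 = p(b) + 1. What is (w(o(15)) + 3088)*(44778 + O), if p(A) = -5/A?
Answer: 133149006 - 8923*I*√1483 ≈ 1.3315e+8 - 3.4362e+5*I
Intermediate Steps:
o(b) = -16 - 10/b (o(b) = -18 + 2*(-5/b + 1) = -18 + 2*(1 - 5/b) = -18 + (2 - 10/b) = -16 - 10/b)
w(v) = -97 + v (w(v) = v - 97 = -97 + v)
O = -12 - 3*I*√1483 (O = -12 + 3*(-√(11254 - 12737)) = -12 + 3*(-√(-1483)) = -12 + 3*(-I*√1483) = -12 - 3*I*√1483 ≈ -12.0 - 115.53*I)
(w(o(15)) + 3088)*(44778 + O) = ((-97 + (-16 - 10/15)) + 3088)*(44778 + (-12 - 3*I*√1483)) = ((-97 + (-16 - 10*1/15)) + 3088)*(44766 - 3*I*√1483) = ((-97 + (-16 - ⅔)) + 3088)*(44766 - 3*I*√1483) = ((-97 - 50/3) + 3088)*(44766 - 3*I*√1483) = (-341/3 + 3088)*(44766 - 3*I*√1483) = 8923*(44766 - 3*I*√1483)/3 = 133149006 - 8923*I*√1483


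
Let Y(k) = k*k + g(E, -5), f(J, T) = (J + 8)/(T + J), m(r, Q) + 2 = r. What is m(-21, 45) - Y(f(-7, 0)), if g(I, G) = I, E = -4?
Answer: -932/49 ≈ -19.020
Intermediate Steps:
m(r, Q) = -2 + r
f(J, T) = (8 + J)/(J + T)
Y(k) = -4 + k² (Y(k) = k*k - 4 = k² - 4 = -4 + k²)
m(-21, 45) - Y(f(-7, 0)) = (-2 - 21) - (-4 + ((8 - 7)/(-7 + 0))²) = -23 - (-4 + (1/(-7))²) = -23 - (-4 + (-⅐*1)²) = -23 - (-4 + (-⅐)²) = -23 - (-4 + 1/49) = -23 - 1*(-195/49) = -23 + 195/49 = -932/49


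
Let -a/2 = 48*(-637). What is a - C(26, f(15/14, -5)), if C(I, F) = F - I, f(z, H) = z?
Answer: 856477/14 ≈ 61177.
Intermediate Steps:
a = 61152 (a = -96*(-637) = -2*(-30576) = 61152)
a - C(26, f(15/14, -5)) = 61152 - (15/14 - 1*26) = 61152 - (15*(1/14) - 26) = 61152 - (15/14 - 26) = 61152 - 1*(-349/14) = 61152 + 349/14 = 856477/14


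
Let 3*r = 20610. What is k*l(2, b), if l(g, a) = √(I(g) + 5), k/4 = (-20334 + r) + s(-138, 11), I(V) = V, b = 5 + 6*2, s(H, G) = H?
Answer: -54408*√7 ≈ -1.4395e+5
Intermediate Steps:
r = 6870 (r = (⅓)*20610 = 6870)
b = 17 (b = 5 + 12 = 17)
k = -54408 (k = 4*((-20334 + 6870) - 138) = 4*(-13464 - 138) = 4*(-13602) = -54408)
l(g, a) = √(5 + g) (l(g, a) = √(g + 5) = √(5 + g))
k*l(2, b) = -54408*√(5 + 2) = -54408*√7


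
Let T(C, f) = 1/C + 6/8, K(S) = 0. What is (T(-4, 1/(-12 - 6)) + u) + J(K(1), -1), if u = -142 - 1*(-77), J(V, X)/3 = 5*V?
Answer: -129/2 ≈ -64.500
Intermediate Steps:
T(C, f) = ¾ + 1/C (T(C, f) = 1/C + 6*(⅛) = 1/C + ¾ = ¾ + 1/C)
J(V, X) = 15*V (J(V, X) = 3*(5*V) = 15*V)
u = -65 (u = -142 + 77 = -65)
(T(-4, 1/(-12 - 6)) + u) + J(K(1), -1) = ((¾ + 1/(-4)) - 65) + 15*0 = ((¾ - ¼) - 65) + 0 = (½ - 65) + 0 = -129/2 + 0 = -129/2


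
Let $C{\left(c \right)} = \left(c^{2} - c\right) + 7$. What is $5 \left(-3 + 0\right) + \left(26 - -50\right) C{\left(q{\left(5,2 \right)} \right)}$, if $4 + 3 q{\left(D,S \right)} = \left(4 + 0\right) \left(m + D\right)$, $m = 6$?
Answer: $\frac{117133}{9} \approx 13015.0$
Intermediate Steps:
$q{\left(D,S \right)} = \frac{20}{3} + \frac{4 D}{3}$ ($q{\left(D,S \right)} = - \frac{4}{3} + \frac{\left(4 + 0\right) \left(6 + D\right)}{3} = - \frac{4}{3} + \frac{4 \left(6 + D\right)}{3} = - \frac{4}{3} + \frac{24 + 4 D}{3} = - \frac{4}{3} + \left(8 + \frac{4 D}{3}\right) = \frac{20}{3} + \frac{4 D}{3}$)
$C{\left(c \right)} = 7 + c^{2} - c$
$5 \left(-3 + 0\right) + \left(26 - -50\right) C{\left(q{\left(5,2 \right)} \right)} = 5 \left(-3 + 0\right) + \left(26 - -50\right) \left(7 + \left(\frac{20}{3} + \frac{4}{3} \cdot 5\right)^{2} - \left(\frac{20}{3} + \frac{4}{3} \cdot 5\right)\right) = 5 \left(-3\right) + \left(26 + 50\right) \left(7 + \left(\frac{20}{3} + \frac{20}{3}\right)^{2} - \left(\frac{20}{3} + \frac{20}{3}\right)\right) = -15 + 76 \left(7 + \left(\frac{40}{3}\right)^{2} - \frac{40}{3}\right) = -15 + 76 \left(7 + \frac{1600}{9} - \frac{40}{3}\right) = -15 + 76 \cdot \frac{1543}{9} = -15 + \frac{117268}{9} = \frac{117133}{9}$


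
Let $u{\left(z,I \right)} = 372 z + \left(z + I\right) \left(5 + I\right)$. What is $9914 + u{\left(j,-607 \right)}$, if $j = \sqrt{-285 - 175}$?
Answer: $375328 - 460 i \sqrt{115} \approx 3.7533 \cdot 10^{5} - 4933.0 i$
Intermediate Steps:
$j = 2 i \sqrt{115}$ ($j = \sqrt{-460} = 2 i \sqrt{115} \approx 21.448 i$)
$u{\left(z,I \right)} = 372 z + \left(5 + I\right) \left(I + z\right)$ ($u{\left(z,I \right)} = 372 z + \left(I + z\right) \left(5 + I\right) = 372 z + \left(5 + I\right) \left(I + z\right)$)
$9914 + u{\left(j,-607 \right)} = 9914 + \left(\left(-607\right)^{2} + 5 \left(-607\right) + 377 \cdot 2 i \sqrt{115} - 607 \cdot 2 i \sqrt{115}\right) = 9914 + \left(368449 - 3035 + 754 i \sqrt{115} - 1214 i \sqrt{115}\right) = 9914 + \left(365414 - 460 i \sqrt{115}\right) = 375328 - 460 i \sqrt{115}$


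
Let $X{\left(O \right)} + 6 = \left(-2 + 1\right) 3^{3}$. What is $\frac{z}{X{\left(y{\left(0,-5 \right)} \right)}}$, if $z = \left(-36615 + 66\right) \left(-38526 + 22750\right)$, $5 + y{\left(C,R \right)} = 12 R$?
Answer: $- \frac{192199008}{11} \approx -1.7473 \cdot 10^{7}$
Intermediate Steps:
$y{\left(C,R \right)} = -5 + 12 R$
$X{\left(O \right)} = -33$ ($X{\left(O \right)} = -6 + \left(-2 + 1\right) 3^{3} = -6 - 27 = -33$)
$z = 576597024$ ($z = \left(-36549\right) \left(-15776\right) = 576597024$)
$\frac{z}{X{\left(y{\left(0,-5 \right)} \right)}} = \frac{576597024}{-33} = 576597024 \left(- \frac{1}{33}\right) = - \frac{192199008}{11}$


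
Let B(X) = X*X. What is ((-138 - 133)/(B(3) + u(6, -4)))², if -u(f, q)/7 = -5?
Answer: 73441/1936 ≈ 37.934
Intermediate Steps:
u(f, q) = 35 (u(f, q) = -7*(-5) = 35)
B(X) = X²
((-138 - 133)/(B(3) + u(6, -4)))² = ((-138 - 133)/(3² + 35))² = (-271/(9 + 35))² = (-271/44)² = 73441/1936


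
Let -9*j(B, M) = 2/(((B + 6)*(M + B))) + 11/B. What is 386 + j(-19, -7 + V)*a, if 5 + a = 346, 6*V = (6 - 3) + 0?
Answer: 46222975/113373 ≈ 407.71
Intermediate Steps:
V = 1/2 (V = ((6 - 3) + 0)/6 = (3 + 0)/6 = (1/6)*3 = 1/2 ≈ 0.50000)
a = 341 (a = -5 + 346 = 341)
j(B, M) = -11/(9*B) - 2/(9*(6 + B)*(B + M)) (j(B, M) = -(2/(((B + 6)*(M + B))) + 11/B)/9 = -(2/(((6 + B)*(B + M))) + 11/B)/9 = -(2*(1/((6 + B)*(B + M))) + 11/B)/9 = -(2/((6 + B)*(B + M)) + 11/B)/9 = -(11/B + 2/((6 + B)*(B + M)))/9 = -11/(9*B) - 2/(9*(6 + B)*(B + M)))
386 + j(-19, -7 + V)*a = 386 + ((1/9)*(-68*(-19) - 66*(-7 + 1/2) - 11*(-19)**2 - 11*(-19)*(-7 + 1/2))/(-19*((-19)**2 + 6*(-19) + 6*(-7 + 1/2) - 19*(-7 + 1/2))))*341 = 386 + ((1/9)*(-1/19)*(1292 - 66*(-13/2) - 11*361 - 11*(-19)*(-13/2))/(361 - 114 + 6*(-13/2) - 19*(-13/2)))*341 = 386 + ((1/9)*(-1/19)*(1292 + 429 - 3971 - 2717/2)/(361 - 114 - 39 + 247/2))*341 = 386 + ((1/9)*(-1/19)*(-7217/2)/(663/2))*341 = 386 + ((1/9)*(-1/19)*(2/663)*(-7217/2))*341 = 386 + (7217/113373)*341 = 386 + 2460997/113373 = 46222975/113373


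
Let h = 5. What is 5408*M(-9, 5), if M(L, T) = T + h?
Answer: 54080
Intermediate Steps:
M(L, T) = 5 + T (M(L, T) = T + 5 = 5 + T)
5408*M(-9, 5) = 5408*(5 + 5) = 5408*10 = 54080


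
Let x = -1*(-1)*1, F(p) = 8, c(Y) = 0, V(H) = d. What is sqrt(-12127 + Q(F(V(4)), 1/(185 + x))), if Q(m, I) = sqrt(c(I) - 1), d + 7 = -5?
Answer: sqrt(-12127 + I) ≈ 0.0045 + 110.12*I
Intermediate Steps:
d = -12 (d = -7 - 5 = -12)
V(H) = -12
x = 1 (x = 1*1 = 1)
Q(m, I) = I (Q(m, I) = sqrt(0 - 1) = sqrt(-1) = I)
sqrt(-12127 + Q(F(V(4)), 1/(185 + x))) = sqrt(-12127 + I)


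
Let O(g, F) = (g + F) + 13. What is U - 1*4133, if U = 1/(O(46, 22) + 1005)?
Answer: -4488437/1086 ≈ -4133.0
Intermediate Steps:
O(g, F) = 13 + F + g (O(g, F) = (F + g) + 13 = 13 + F + g)
U = 1/1086 (U = 1/((13 + 22 + 46) + 1005) = 1/(81 + 1005) = 1/1086 ≈ 0.00092081)
U - 1*4133 = 1/1086 - 1*4133 = 1/1086 - 4133 = -4488437/1086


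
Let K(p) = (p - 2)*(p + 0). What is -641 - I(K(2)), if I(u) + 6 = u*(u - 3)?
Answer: -635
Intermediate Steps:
K(p) = p*(-2 + p) (K(p) = (-2 + p)*p = p*(-2 + p))
I(u) = -6 + u*(-3 + u) (I(u) = -6 + u*(u - 3) = -6 + u*(-3 + u))
-641 - I(K(2)) = -641 - (-6 + (2*(-2 + 2))² - 6*(-2 + 2)) = -641 - (-6 + (2*0)² - 6*0) = -641 - (-6 + 0² - 3*0) = -641 - (-6 + 0 + 0) = -641 - 1*(-6) = -641 + 6 = -635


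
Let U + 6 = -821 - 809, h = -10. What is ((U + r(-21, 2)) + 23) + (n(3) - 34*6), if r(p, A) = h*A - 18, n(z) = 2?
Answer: -1853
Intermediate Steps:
U = -1636 (U = -6 + (-821 - 809) = -6 - 1630 = -1636)
r(p, A) = -18 - 10*A (r(p, A) = -10*A - 18 = -18 - 10*A)
((U + r(-21, 2)) + 23) + (n(3) - 34*6) = ((-1636 + (-18 - 10*2)) + 23) + (2 - 34*6) = ((-1636 + (-18 - 20)) + 23) + (2 - 204) = ((-1636 - 38) + 23) - 202 = (-1674 + 23) - 202 = -1651 - 202 = -1853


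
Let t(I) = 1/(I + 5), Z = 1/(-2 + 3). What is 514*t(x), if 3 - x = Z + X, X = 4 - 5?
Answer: 257/4 ≈ 64.250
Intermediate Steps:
Z = 1 (Z = 1/1 = 1)
X = -1
x = 3 (x = 3 - (1 - 1) = 3 - 1*0 = 3 + 0 = 3)
t(I) = 1/(5 + I)
514*t(x) = 514/(5 + 3) = 514/8 = 514*(⅛) = 257/4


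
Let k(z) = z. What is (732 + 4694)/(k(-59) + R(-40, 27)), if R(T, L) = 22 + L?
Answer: -2713/5 ≈ -542.60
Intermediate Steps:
(732 + 4694)/(k(-59) + R(-40, 27)) = (732 + 4694)/(-59 + (22 + 27)) = 5426/(-59 + 49) = 5426/(-10) = 5426*(-1/10) = -2713/5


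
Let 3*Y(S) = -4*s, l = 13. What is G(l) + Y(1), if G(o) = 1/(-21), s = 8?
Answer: -75/7 ≈ -10.714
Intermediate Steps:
G(o) = -1/21
Y(S) = -32/3 (Y(S) = (-4*8)/3 = (1/3)*(-32) = -32/3)
G(l) + Y(1) = -1/21 - 32/3 = -75/7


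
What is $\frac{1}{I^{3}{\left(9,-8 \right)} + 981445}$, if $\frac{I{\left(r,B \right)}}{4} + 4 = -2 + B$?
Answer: $\frac{1}{805829} \approx 1.241 \cdot 10^{-6}$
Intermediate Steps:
$I{\left(r,B \right)} = -24 + 4 B$ ($I{\left(r,B \right)} = -16 + 4 \left(-2 + B\right) = -16 + \left(-8 + 4 B\right) = -24 + 4 B$)
$\frac{1}{I^{3}{\left(9,-8 \right)} + 981445} = \frac{1}{\left(-24 + 4 \left(-8\right)\right)^{3} + 981445} = \frac{1}{\left(-24 - 32\right)^{3} + 981445} = \frac{1}{\left(-56\right)^{3} + 981445} = \frac{1}{-175616 + 981445} = \frac{1}{805829}$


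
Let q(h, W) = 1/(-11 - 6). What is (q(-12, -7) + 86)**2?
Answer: 2134521/289 ≈ 7385.9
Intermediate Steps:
q(h, W) = -1/17 (q(h, W) = 1/(-17) = -1/17)
(q(-12, -7) + 86)**2 = (-1/17 + 86)**2 = (1461/17)**2 = 2134521/289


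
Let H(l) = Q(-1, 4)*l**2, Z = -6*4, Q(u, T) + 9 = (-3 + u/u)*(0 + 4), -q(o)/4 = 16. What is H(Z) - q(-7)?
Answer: -9728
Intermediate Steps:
q(o) = -64 (q(o) = -4*16 = -64)
Q(u, T) = -17 (Q(u, T) = -9 + (-3 + u/u)*(0 + 4) = -9 + (-3 + 1)*4 = -9 - 2*4 = -9 - 8 = -17)
Z = -24
H(l) = -17*l**2
H(Z) - q(-7) = -17*(-24)**2 - 1*(-64) = -17*576 + 64 = -9792 + 64 = -9728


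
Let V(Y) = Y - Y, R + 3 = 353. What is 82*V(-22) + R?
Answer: 350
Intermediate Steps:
R = 350 (R = -3 + 353 = 350)
V(Y) = 0
82*V(-22) + R = 82*0 + 350 = 0 + 350 = 350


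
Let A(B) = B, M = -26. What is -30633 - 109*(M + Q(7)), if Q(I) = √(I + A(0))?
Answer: -27799 - 109*√7 ≈ -28087.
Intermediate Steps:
Q(I) = √I (Q(I) = √(I + 0) = √I)
-30633 - 109*(M + Q(7)) = -30633 - 109*(-26 + √7) = -30633 - (-2834 + 109*√7) = -30633 + (2834 - 109*√7) = -27799 - 109*√7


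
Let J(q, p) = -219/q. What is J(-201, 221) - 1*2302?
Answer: -154161/67 ≈ -2300.9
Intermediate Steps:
J(-201, 221) - 1*2302 = -219/(-201) - 1*2302 = -219*(-1/201) - 2302 = 73/67 - 2302 = -154161/67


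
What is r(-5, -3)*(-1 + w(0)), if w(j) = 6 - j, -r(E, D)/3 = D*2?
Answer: 90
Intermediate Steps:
r(E, D) = -6*D (r(E, D) = -3*D*2 = -6*D)
r(-5, -3)*(-1 + w(0)) = (-6*(-3))*(-1 + (6 - 1*0)) = 18*(-1 + (6 + 0)) = 18*(-1 + 6) = 18*5 = 90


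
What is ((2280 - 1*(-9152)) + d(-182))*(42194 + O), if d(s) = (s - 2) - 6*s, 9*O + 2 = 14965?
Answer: 4870709060/9 ≈ 5.4119e+8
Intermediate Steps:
O = 14963/9 (O = -2/9 + (⅑)*14965 = -2/9 + 14965/9 = 14963/9 ≈ 1662.6)
d(s) = -2 - 5*s (d(s) = (-2 + s) - 6*s = -2 - 5*s)
((2280 - 1*(-9152)) + d(-182))*(42194 + O) = ((2280 - 1*(-9152)) + (-2 - 5*(-182)))*(42194 + 14963/9) = ((2280 + 9152) + (-2 + 910))*(394709/9) = (11432 + 908)*(394709/9) = 12340*(394709/9) = 4870709060/9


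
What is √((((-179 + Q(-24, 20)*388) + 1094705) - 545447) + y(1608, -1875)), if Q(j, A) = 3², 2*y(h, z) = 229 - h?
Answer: √2207526/2 ≈ 742.89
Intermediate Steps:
y(h, z) = 229/2 - h/2 (y(h, z) = (229 - h)/2 = 229/2 - h/2)
Q(j, A) = 9
√((((-179 + Q(-24, 20)*388) + 1094705) - 545447) + y(1608, -1875)) = √((((-179 + 9*388) + 1094705) - 545447) + (229/2 - ½*1608)) = √((((-179 + 3492) + 1094705) - 545447) + (229/2 - 804)) = √(((3313 + 1094705) - 545447) - 1379/2) = √((1098018 - 545447) - 1379/2) = √(552571 - 1379/2) = √(1103763/2) = √2207526/2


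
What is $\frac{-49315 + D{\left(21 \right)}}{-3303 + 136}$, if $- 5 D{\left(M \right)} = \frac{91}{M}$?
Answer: $\frac{739738}{47505} \approx 15.572$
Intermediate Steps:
$D{\left(M \right)} = - \frac{91}{5 M}$ ($D{\left(M \right)} = - \frac{91 \frac{1}{M}}{5} = - \frac{91}{5 M}$)
$\frac{-49315 + D{\left(21 \right)}}{-3303 + 136} = \frac{-49315 - \frac{91}{5 \cdot 21}}{-3303 + 136} = \frac{-49315 - \frac{13}{15}}{-3167} = \left(-49315 - \frac{13}{15}\right) \left(- \frac{1}{3167}\right) = \left(- \frac{739738}{15}\right) \left(- \frac{1}{3167}\right) = \frac{739738}{47505}$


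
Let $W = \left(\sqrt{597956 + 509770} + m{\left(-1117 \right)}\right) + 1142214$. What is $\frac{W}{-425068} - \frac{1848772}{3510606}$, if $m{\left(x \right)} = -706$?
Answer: $- \frac{599154831293}{186530783901} - \frac{23 \sqrt{2094}}{425068} \approx -3.2146$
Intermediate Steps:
$W = 1141508 + 23 \sqrt{2094}$ ($W = \left(\sqrt{597956 + 509770} - 706\right) + 1142214 = \left(\sqrt{1107726} - 706\right) + 1142214 = \left(23 \sqrt{2094} - 706\right) + 1142214 = \left(-706 + 23 \sqrt{2094}\right) + 1142214 = 1141508 + 23 \sqrt{2094} \approx 1.1426 \cdot 10^{6}$)
$\frac{W}{-425068} - \frac{1848772}{3510606} = \frac{1141508 + 23 \sqrt{2094}}{-425068} - \frac{1848772}{3510606} = \left(1141508 + 23 \sqrt{2094}\right) \left(- \frac{1}{425068}\right) - \frac{924386}{1755303} = \left(- \frac{285377}{106267} - \frac{23 \sqrt{2094}}{425068}\right) - \frac{924386}{1755303} = - \frac{599154831293}{186530783901} - \frac{23 \sqrt{2094}}{425068}$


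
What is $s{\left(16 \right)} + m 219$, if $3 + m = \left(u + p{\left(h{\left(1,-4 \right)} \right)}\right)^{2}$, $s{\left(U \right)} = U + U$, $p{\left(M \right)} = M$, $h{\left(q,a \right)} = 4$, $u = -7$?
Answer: $1346$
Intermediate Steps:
$s{\left(U \right)} = 2 U$
$m = 6$ ($m = -3 + \left(-7 + 4\right)^{2} = -3 + \left(-3\right)^{2} = -3 + 9 = 6$)
$s{\left(16 \right)} + m 219 = 2 \cdot 16 + 6 \cdot 219 = 32 + 1314 = 1346$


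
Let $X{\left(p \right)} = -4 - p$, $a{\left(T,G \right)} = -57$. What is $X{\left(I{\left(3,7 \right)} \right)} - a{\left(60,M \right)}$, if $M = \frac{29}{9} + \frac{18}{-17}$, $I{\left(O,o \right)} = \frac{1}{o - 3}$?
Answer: $\frac{211}{4} \approx 52.75$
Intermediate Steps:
$I{\left(O,o \right)} = \frac{1}{-3 + o}$
$M = \frac{331}{153}$ ($M = 29 \cdot \frac{1}{9} + 18 \left(- \frac{1}{17}\right) = \frac{29}{9} - \frac{18}{17} = \frac{331}{153} \approx 2.1634$)
$X{\left(I{\left(3,7 \right)} \right)} - a{\left(60,M \right)} = \left(-4 - \frac{1}{-3 + 7}\right) - -57 = \left(-4 - \frac{1}{4}\right) + 57 = - \frac{17}{4} + 57 = \frac{211}{4}$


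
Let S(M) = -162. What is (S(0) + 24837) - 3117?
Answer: 21558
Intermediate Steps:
(S(0) + 24837) - 3117 = (-162 + 24837) - 3117 = 24675 - 3117 = 21558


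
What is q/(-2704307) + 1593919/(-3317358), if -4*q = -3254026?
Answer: -3504569302480/4485577230453 ≈ -0.78130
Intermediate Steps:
q = 1627013/2 (q = -1/4*(-3254026) = 1627013/2 ≈ 8.1351e+5)
q/(-2704307) + 1593919/(-3317358) = (1627013/2)/(-2704307) + 1593919/(-3317358) = (1627013/2)*(-1/2704307) + 1593919*(-1/3317358) = -1627013/5408614 - 1593919/3317358 = -3504569302480/4485577230453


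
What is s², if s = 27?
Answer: 729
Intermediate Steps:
s² = 27² = 729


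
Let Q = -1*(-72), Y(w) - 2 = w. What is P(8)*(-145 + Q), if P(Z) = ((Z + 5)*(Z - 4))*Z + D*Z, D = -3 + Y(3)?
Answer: -31536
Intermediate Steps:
Y(w) = 2 + w
Q = 72
D = 2 (D = -3 + (2 + 3) = -3 + 5 = 2)
P(Z) = 2*Z + Z*(-4 + Z)*(5 + Z) (P(Z) = ((Z + 5)*(Z - 4))*Z + 2*Z = ((5 + Z)*(-4 + Z))*Z + 2*Z = ((-4 + Z)*(5 + Z))*Z + 2*Z = Z*(-4 + Z)*(5 + Z) + 2*Z = 2*Z + Z*(-4 + Z)*(5 + Z))
P(8)*(-145 + Q) = (8*(-18 + 8 + 8²))*(-145 + 72) = (8*(-18 + 8 + 64))*(-73) = (8*54)*(-73) = 432*(-73) = -31536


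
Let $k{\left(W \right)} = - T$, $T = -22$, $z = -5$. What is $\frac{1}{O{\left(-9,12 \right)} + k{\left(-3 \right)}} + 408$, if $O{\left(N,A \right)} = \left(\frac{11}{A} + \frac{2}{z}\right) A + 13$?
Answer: $\frac{84053}{206} \approx 408.02$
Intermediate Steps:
$k{\left(W \right)} = 22$ ($k{\left(W \right)} = \left(-1\right) \left(-22\right) = 22$)
$O{\left(N,A \right)} = 13 + A \left(- \frac{2}{5} + \frac{11}{A}\right)$ ($O{\left(N,A \right)} = \left(\frac{11}{A} + \frac{2}{-5}\right) A + 13 = \left(\frac{11}{A} + 2 \left(- \frac{1}{5}\right)\right) A + 13 = \left(\frac{11}{A} - \frac{2}{5}\right) A + 13 = \left(- \frac{2}{5} + \frac{11}{A}\right) A + 13 = A \left(- \frac{2}{5} + \frac{11}{A}\right) + 13 = 13 + A \left(- \frac{2}{5} + \frac{11}{A}\right)$)
$\frac{1}{O{\left(-9,12 \right)} + k{\left(-3 \right)}} + 408 = \frac{1}{\left(24 - \frac{24}{5}\right) + 22} + 408 = \frac{1}{\frac{96}{5} + 22} + 408 = \frac{1}{\frac{206}{5}} + 408 = \frac{5}{206} + 408 = \frac{84053}{206}$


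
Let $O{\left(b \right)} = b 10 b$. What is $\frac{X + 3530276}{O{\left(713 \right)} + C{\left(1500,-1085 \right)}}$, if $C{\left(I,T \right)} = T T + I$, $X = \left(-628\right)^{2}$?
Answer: $\frac{784932}{1252483} \approx 0.6267$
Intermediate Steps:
$O{\left(b \right)} = 10 b^{2}$ ($O{\left(b \right)} = 10 b b = 10 b^{2}$)
$X = 394384$
$C{\left(I,T \right)} = I + T^{2}$ ($C{\left(I,T \right)} = T^{2} + I = I + T^{2}$)
$\frac{X + 3530276}{O{\left(713 \right)} + C{\left(1500,-1085 \right)}} = \frac{394384 + 3530276}{10 \cdot 713^{2} + \left(1500 + \left(-1085\right)^{2}\right)} = \frac{3924660}{10 \cdot 508369 + \left(1500 + 1177225\right)} = \frac{3924660}{5083690 + 1178725} = \frac{3924660}{6262415} = 3924660 \cdot \frac{1}{6262415} = \frac{784932}{1252483}$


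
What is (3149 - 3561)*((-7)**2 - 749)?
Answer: 288400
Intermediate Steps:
(3149 - 3561)*((-7)**2 - 749) = -412*(49 - 749) = -412*(-700) = 288400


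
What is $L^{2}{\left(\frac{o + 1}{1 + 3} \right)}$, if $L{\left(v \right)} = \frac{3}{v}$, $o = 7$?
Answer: $\frac{9}{4} \approx 2.25$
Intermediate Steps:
$L^{2}{\left(\frac{o + 1}{1 + 3} \right)} = \left(\frac{3}{\left(7 + 1\right) \frac{1}{1 + 3}}\right)^{2} = \left(\frac{3}{8 \cdot \frac{1}{4}}\right)^{2} = \left(\frac{3}{2}\right)^{2} = \frac{9}{4}$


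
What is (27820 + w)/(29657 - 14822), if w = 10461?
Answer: 38281/14835 ≈ 2.5805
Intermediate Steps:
(27820 + w)/(29657 - 14822) = (27820 + 10461)/(29657 - 14822) = 38281/14835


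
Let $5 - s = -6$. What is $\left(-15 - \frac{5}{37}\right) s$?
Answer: $- \frac{6160}{37} \approx -166.49$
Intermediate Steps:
$s = 11$ ($s = 5 - -6 = 5 + 6 = 11$)
$\left(-15 - \frac{5}{37}\right) s = \left(-15 - \frac{5}{37}\right) 11 = \left(- \frac{560}{37}\right) 11 = - \frac{6160}{37}$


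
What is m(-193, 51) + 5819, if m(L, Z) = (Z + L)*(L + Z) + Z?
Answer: 26034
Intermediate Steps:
m(L, Z) = Z + (L + Z)² (m(L, Z) = (L + Z)*(L + Z) + Z = (L + Z)² + Z = Z + (L + Z)²)
m(-193, 51) + 5819 = (51 + (-193 + 51)²) + 5819 = (51 + (-142)²) + 5819 = (51 + 20164) + 5819 = 20215 + 5819 = 26034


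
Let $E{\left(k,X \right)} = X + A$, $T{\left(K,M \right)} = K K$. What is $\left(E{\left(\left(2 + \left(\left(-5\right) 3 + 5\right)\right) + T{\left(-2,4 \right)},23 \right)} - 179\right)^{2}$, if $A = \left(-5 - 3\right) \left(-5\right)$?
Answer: $13456$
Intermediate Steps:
$T{\left(K,M \right)} = K^{2}$
$A = 40$ ($A = \left(-8\right) \left(-5\right) = 40$)
$E{\left(k,X \right)} = 40 + X$ ($E{\left(k,X \right)} = X + 40 = 40 + X$)
$\left(E{\left(\left(2 + \left(\left(-5\right) 3 + 5\right)\right) + T{\left(-2,4 \right)},23 \right)} - 179\right)^{2} = \left(\left(40 + 23\right) - 179\right)^{2} = \left(63 - 179\right)^{2} = \left(-116\right)^{2} = 13456$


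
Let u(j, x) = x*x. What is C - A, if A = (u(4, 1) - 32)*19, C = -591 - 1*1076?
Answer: -1078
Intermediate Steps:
u(j, x) = x**2
C = -1667 (C = -591 - 1076 = -1667)
A = -589 (A = (1**2 - 32)*19 = (1 - 32)*19 = -31*19 = -589)
C - A = -1667 - 1*(-589) = -1667 + 589 = -1078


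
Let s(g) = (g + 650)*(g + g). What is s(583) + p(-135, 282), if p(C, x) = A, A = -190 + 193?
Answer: 1437681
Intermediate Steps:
A = 3
p(C, x) = 3
s(g) = 2*g*(650 + g) (s(g) = (650 + g)*(2*g) = 2*g*(650 + g))
s(583) + p(-135, 282) = 2*583*(650 + 583) + 3 = 2*583*1233 + 3 = 1437678 + 3 = 1437681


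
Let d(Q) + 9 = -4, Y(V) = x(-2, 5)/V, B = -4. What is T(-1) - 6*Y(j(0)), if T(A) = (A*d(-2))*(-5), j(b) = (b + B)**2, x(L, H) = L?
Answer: -257/4 ≈ -64.250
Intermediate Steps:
j(b) = (-4 + b)**2 (j(b) = (b - 4)**2 = (-4 + b)**2)
Y(V) = -2/V
d(Q) = -13 (d(Q) = -9 - 4 = -13)
T(A) = 65*A (T(A) = (A*(-13))*(-5) = -13*A*(-5) = 65*A)
T(-1) - 6*Y(j(0)) = 65*(-1) - (-12)/((-4 + 0)**2) = -65 - (-12)/((-4)**2) = -65 - (-12)/16 = -65 - 6*(-1/8) = -65 + 3/4 = -257/4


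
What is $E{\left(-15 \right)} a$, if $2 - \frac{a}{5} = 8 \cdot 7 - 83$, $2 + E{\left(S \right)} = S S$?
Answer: $32335$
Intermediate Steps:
$E{\left(S \right)} = -2 + S^{2}$ ($E{\left(S \right)} = -2 + S S = -2 + S^{2}$)
$a = 145$ ($a = 10 - 5 \left(8 \cdot 7 - 83\right) = 10 - 5 \left(56 - 83\right) = 10 - -135 = 10 + 135 = 145$)
$E{\left(-15 \right)} a = \left(-2 + \left(-15\right)^{2}\right) 145 = \left(-2 + 225\right) 145 = 223 \cdot 145 = 32335$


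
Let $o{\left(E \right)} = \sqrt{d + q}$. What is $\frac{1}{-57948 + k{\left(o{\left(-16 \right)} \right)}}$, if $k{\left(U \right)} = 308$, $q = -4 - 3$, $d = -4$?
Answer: $- \frac{1}{57640} \approx -1.7349 \cdot 10^{-5}$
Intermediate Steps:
$q = -7$
$o{\left(E \right)} = i \sqrt{11}$ ($o{\left(E \right)} = \sqrt{-4 - 7} = \sqrt{-11} = i \sqrt{11}$)
$\frac{1}{-57948 + k{\left(o{\left(-16 \right)} \right)}} = \frac{1}{-57948 + 308} = \frac{1}{-57640} = - \frac{1}{57640}$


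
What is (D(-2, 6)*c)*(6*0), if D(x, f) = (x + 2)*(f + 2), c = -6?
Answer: 0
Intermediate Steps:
D(x, f) = (2 + f)*(2 + x) (D(x, f) = (2 + x)*(2 + f) = (2 + f)*(2 + x))
(D(-2, 6)*c)*(6*0) = ((4 + 2*6 + 2*(-2) + 6*(-2))*(-6))*(6*0) = ((4 + 12 - 4 - 12)*(-6))*0 = (0*(-6))*0 = 0*0 = 0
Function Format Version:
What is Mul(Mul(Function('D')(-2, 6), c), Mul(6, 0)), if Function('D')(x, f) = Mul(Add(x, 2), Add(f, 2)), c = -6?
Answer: 0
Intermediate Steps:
Function('D')(x, f) = Mul(Add(2, f), Add(2, x)) (Function('D')(x, f) = Mul(Add(2, x), Add(2, f)) = Mul(Add(2, f), Add(2, x)))
Mul(Mul(Function('D')(-2, 6), c), Mul(6, 0)) = Mul(Mul(Add(4, Mul(2, 6), Mul(2, -2), Mul(6, -2)), -6), Mul(6, 0)) = Mul(Mul(Add(4, 12, -4, -12), -6), 0) = Mul(Mul(0, -6), 0) = Mul(0, 0) = 0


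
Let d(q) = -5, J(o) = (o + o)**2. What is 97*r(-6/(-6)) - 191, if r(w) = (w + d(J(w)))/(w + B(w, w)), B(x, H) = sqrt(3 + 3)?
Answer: -567/5 - 388*sqrt(6)/5 ≈ -303.48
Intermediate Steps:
B(x, H) = sqrt(6)
J(o) = 4*o**2 (J(o) = (2*o)**2 = 4*o**2)
r(w) = (-5 + w)/(w + sqrt(6)) (r(w) = (w - 5)/(w + sqrt(6)) = (-5 + w)/(w + sqrt(6)))
97*r(-6/(-6)) - 191 = 97*((-5 - 6/(-6))/(-6/(-6) + sqrt(6))) - 191 = 97*((-5 - 6*(-1/6))/(-6*(-1/6) + sqrt(6))) - 191 = 97*((-5 + 1)/(1 + sqrt(6))) - 191 = 97*(-4/(1 + sqrt(6))) - 191 = -388/(1 + sqrt(6)) - 191 = -191 - 388/(1 + sqrt(6))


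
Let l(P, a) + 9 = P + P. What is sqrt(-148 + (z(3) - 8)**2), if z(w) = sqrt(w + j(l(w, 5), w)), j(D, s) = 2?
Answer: sqrt(-148 + (8 - sqrt(5))**2) ≈ 10.713*I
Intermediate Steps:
l(P, a) = -9 + 2*P (l(P, a) = -9 + (P + P) = -9 + 2*P)
z(w) = sqrt(2 + w) (z(w) = sqrt(w + 2) = sqrt(2 + w))
sqrt(-148 + (z(3) - 8)**2) = sqrt(-148 + (sqrt(2 + 3) - 8)**2) = sqrt(-148 + (sqrt(5) - 8)**2) = sqrt(-148 + (-8 + sqrt(5))**2)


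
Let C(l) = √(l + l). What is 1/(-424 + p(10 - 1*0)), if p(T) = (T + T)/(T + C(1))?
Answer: -5169/2181106 + 5*√2/4362212 ≈ -0.0023683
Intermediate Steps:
C(l) = √2*√l (C(l) = √(2*l) = √2*√l)
p(T) = 2*T/(T + √2) (p(T) = (T + T)/(T + √2*√1) = (2*T)/(T + √2*1) = (2*T)/(T + √2) = 2*T/(T + √2))
1/(-424 + p(10 - 1*0)) = 1/(-424 + 2*(10 - 1*0)/((10 - 1*0) + √2)) = 1/(-424 + 2*(10 + 0)/((10 + 0) + √2)) = 1/(-424 + 2*10/(10 + √2)) = 1/(-424 + 20/(10 + √2))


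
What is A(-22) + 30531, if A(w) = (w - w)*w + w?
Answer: 30509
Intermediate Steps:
A(w) = w (A(w) = 0*w + w = 0 + w = w)
A(-22) + 30531 = -22 + 30531 = 30509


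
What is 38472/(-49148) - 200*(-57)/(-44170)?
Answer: -56489886/54271679 ≈ -1.0409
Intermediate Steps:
38472/(-49148) - 200*(-57)/(-44170) = 38472*(-1/49148) + 11400*(-1/44170) = -9618/12287 - 1140/4417 = -56489886/54271679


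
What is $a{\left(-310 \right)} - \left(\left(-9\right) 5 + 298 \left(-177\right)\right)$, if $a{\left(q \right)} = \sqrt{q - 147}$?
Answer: $52791 + i \sqrt{457} \approx 52791.0 + 21.378 i$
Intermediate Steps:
$a{\left(q \right)} = \sqrt{-147 + q}$
$a{\left(-310 \right)} - \left(\left(-9\right) 5 + 298 \left(-177\right)\right) = \sqrt{-147 - 310} - \left(\left(-9\right) 5 + 298 \left(-177\right)\right) = \sqrt{-457} - \left(-45 - 52746\right) = i \sqrt{457} - -52791 = i \sqrt{457} + 52791 = 52791 + i \sqrt{457}$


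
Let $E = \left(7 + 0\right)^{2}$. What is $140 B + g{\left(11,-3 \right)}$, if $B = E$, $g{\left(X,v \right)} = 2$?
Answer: $6862$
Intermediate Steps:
$E = 49$ ($E = 7^{2} = 49$)
$B = 49$
$140 B + g{\left(11,-3 \right)} = 140 \cdot 49 + 2 = 6860 + 2 = 6862$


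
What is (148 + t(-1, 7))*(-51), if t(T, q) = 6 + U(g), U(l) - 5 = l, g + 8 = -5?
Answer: -7446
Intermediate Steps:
g = -13 (g = -8 - 5 = -13)
U(l) = 5 + l
t(T, q) = -2 (t(T, q) = 6 + (5 - 13) = 6 - 8 = -2)
(148 + t(-1, 7))*(-51) = (148 - 2)*(-51) = 146*(-51) = -7446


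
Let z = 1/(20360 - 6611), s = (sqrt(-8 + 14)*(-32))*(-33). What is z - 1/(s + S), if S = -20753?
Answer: 709329190/5829523657557 + 1056*sqrt(6)/423996193 ≈ 0.00012778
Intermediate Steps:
s = 1056*sqrt(6) (s = (sqrt(6)*(-32))*(-33) = -32*sqrt(6)*(-33) = 1056*sqrt(6) ≈ 2586.7)
z = 1/13749 ≈ 7.2733e-5
z - 1/(s + S) = 1/13749 - 1/(1056*sqrt(6) - 20753) = 1/13749 - 1/(-20753 + 1056*sqrt(6))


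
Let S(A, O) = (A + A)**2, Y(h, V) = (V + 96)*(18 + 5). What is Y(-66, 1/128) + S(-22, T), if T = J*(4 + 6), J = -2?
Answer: 530455/128 ≈ 4144.2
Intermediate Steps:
Y(h, V) = 2208 + 23*V (Y(h, V) = (96 + V)*23 = 2208 + 23*V)
T = -20 (T = -2*(4 + 6) = -2*10 = -20)
S(A, O) = 4*A**2 (S(A, O) = (2*A)**2 = 4*A**2)
Y(-66, 1/128) + S(-22, T) = (2208 + 23/128) + 4*(-22)**2 = (2208 + 23*(1/128)) + 4*484 = (2208 + 23/128) + 1936 = 282647/128 + 1936 = 530455/128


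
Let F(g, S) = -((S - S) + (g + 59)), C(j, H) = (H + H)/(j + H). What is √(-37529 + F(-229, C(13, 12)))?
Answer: 3*I*√4151 ≈ 193.28*I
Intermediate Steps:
C(j, H) = 2*H/(H + j) (C(j, H) = (2*H)/(H + j) = 2*H/(H + j))
F(g, S) = -59 - g (F(g, S) = -(0 + (59 + g)) = -(59 + g) = -59 - g)
√(-37529 + F(-229, C(13, 12))) = √(-37529 + (-59 - 1*(-229))) = √(-37529 + (-59 + 229)) = √(-37529 + 170) = √(-37359) = 3*I*√4151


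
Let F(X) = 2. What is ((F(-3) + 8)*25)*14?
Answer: 3500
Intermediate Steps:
((F(-3) + 8)*25)*14 = ((2 + 8)*25)*14 = (10*25)*14 = 250*14 = 3500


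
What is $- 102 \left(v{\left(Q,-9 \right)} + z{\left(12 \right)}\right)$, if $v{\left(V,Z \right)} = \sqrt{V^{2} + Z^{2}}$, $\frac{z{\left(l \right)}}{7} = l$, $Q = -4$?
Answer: $-8568 - 102 \sqrt{97} \approx -9572.6$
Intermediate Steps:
$z{\left(l \right)} = 7 l$
$- 102 \left(v{\left(Q,-9 \right)} + z{\left(12 \right)}\right) = - 102 \left(\sqrt{\left(-4\right)^{2} + \left(-9\right)^{2}} + 7 \cdot 12\right) = - 102 \left(\sqrt{16 + 81} + 84\right) = - 102 \left(\sqrt{97} + 84\right) = - 102 \left(84 + \sqrt{97}\right) = -8568 - 102 \sqrt{97}$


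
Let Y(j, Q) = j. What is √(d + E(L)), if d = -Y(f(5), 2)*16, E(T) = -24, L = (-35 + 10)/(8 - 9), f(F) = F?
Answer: 2*I*√26 ≈ 10.198*I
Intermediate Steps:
L = 25 (L = -25/(-1) = -25*(-1) = 25)
d = -80 (d = -1*5*16 = -5*16 = -80)
√(d + E(L)) = √(-80 - 24) = √(-104) = 2*I*√26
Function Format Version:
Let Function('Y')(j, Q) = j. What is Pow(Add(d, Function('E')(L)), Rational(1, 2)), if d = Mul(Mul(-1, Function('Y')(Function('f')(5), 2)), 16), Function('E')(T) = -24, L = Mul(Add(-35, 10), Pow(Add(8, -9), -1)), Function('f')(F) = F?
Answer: Mul(2, I, Pow(26, Rational(1, 2))) ≈ Mul(10.198, I)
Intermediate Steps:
L = 25 (L = Mul(-25, Pow(-1, -1)) = Mul(-25, -1) = 25)
d = -80 (d = Mul(Mul(-1, 5), 16) = Mul(-5, 16) = -80)
Pow(Add(d, Function('E')(L)), Rational(1, 2)) = Pow(Add(-80, -24), Rational(1, 2)) = Pow(-104, Rational(1, 2)) = Mul(2, I, Pow(26, Rational(1, 2)))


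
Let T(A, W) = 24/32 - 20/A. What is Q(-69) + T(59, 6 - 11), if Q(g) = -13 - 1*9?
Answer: -5095/236 ≈ -21.589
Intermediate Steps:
Q(g) = -22 (Q(g) = -13 - 9 = -22)
T(A, W) = ¾ - 20/A (T(A, W) = 24*(1/32) - 20/A = ¾ - 20/A)
Q(-69) + T(59, 6 - 11) = -22 + (¾ - 20/59) = -22 + 97/236 = -5095/236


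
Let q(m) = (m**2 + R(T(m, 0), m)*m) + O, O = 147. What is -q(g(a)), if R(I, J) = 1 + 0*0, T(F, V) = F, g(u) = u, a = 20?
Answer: -567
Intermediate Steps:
R(I, J) = 1 (R(I, J) = 1 + 0 = 1)
q(m) = 147 + m + m**2 (q(m) = (m**2 + 1*m) + 147 = (m**2 + m) + 147 = (m + m**2) + 147 = 147 + m + m**2)
-q(g(a)) = -(147 + 20 + 20**2) = -(147 + 20 + 400) = -1*567 = -567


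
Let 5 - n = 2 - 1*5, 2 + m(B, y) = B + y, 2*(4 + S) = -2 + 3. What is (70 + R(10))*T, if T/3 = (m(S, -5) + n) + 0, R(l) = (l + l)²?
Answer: -3525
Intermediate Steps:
S = -7/2 (S = -4 + (-2 + 3)/2 = -4 + (½)*1 = -4 + ½ = -7/2 ≈ -3.5000)
m(B, y) = -2 + B + y (m(B, y) = -2 + (B + y) = -2 + B + y)
n = 8 (n = 5 - (2 - 1*5) = 5 - (2 - 5) = 5 - 1*(-3) = 5 + 3 = 8)
R(l) = 4*l² (R(l) = (2*l)² = 4*l²)
T = -15/2 (T = 3*(((-2 - 7/2 - 5) + 8) + 0) = 3*((-21/2 + 8) + 0) = 3*(-5/2 + 0) = 3*(-5/2) = -15/2 ≈ -7.5000)
(70 + R(10))*T = (70 + 4*10²)*(-15/2) = (70 + 4*100)*(-15/2) = (70 + 400)*(-15/2) = 470*(-15/2) = -3525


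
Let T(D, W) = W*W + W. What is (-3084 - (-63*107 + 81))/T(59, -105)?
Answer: 149/455 ≈ 0.32747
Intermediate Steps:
T(D, W) = W + W**2 (T(D, W) = W**2 + W = W + W**2)
(-3084 - (-63*107 + 81))/T(59, -105) = (-3084 - (-63*107 + 81))/((-105*(1 - 105))) = (-3084 - (-6741 + 81))/((-105*(-104))) = (-3084 - 1*(-6660))/10920 = (-3084 + 6660)*(1/10920) = 3576*(1/10920) = 149/455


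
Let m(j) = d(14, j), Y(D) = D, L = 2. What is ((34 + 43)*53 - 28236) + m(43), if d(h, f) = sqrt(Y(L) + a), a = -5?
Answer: -24155 + I*sqrt(3) ≈ -24155.0 + 1.732*I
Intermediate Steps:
d(h, f) = I*sqrt(3) (d(h, f) = sqrt(2 - 5) = sqrt(-3) = I*sqrt(3))
m(j) = I*sqrt(3)
((34 + 43)*53 - 28236) + m(43) = ((34 + 43)*53 - 28236) + I*sqrt(3) = (77*53 - 28236) + I*sqrt(3) = (4081 - 28236) + I*sqrt(3) = -24155 + I*sqrt(3)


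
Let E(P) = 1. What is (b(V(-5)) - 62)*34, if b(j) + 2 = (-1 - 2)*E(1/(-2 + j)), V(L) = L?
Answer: -2278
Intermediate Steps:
b(j) = -5 (b(j) = -2 + (-1 - 2)*1 = -2 - 3*1 = -2 - 3 = -5)
(b(V(-5)) - 62)*34 = (-5 - 62)*34 = -67*34 = -2278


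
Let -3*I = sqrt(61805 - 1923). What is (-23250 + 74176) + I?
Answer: 50926 - sqrt(59882)/3 ≈ 50844.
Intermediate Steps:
I = -sqrt(59882)/3 (I = -sqrt(61805 - 1923)/3 = -sqrt(59882)/3 ≈ -81.569)
(-23250 + 74176) + I = (-23250 + 74176) - sqrt(59882)/3 = 50926 - sqrt(59882)/3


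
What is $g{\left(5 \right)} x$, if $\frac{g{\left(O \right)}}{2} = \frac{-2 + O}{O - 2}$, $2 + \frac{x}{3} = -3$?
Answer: $-30$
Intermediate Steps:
$x = -15$ ($x = -6 + 3 \left(-3\right) = -6 - 9 = -15$)
$g{\left(O \right)} = 2$ ($g{\left(O \right)} = 2 \frac{-2 + O}{O - 2} = 2 \frac{-2 + O}{-2 + O} = 2 \cdot 1 = 2$)
$g{\left(5 \right)} x = 2 \left(-15\right) = -30$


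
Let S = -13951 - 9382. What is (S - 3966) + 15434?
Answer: -11865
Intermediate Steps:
S = -23333
(S - 3966) + 15434 = (-23333 - 3966) + 15434 = -27299 + 15434 = -11865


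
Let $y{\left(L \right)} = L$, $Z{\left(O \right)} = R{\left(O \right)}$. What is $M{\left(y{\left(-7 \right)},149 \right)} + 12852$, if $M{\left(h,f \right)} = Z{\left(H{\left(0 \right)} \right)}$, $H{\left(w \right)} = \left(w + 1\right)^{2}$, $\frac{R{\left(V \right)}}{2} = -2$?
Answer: $12848$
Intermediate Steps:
$R{\left(V \right)} = -4$ ($R{\left(V \right)} = 2 \left(-2\right) = -4$)
$H{\left(w \right)} = \left(1 + w\right)^{2}$
$Z{\left(O \right)} = -4$
$M{\left(h,f \right)} = -4$
$M{\left(y{\left(-7 \right)},149 \right)} + 12852 = -4 + 12852 = 12848$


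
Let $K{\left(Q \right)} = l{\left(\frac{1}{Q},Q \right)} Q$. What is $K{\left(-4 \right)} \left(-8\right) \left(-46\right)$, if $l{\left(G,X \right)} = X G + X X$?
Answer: $-25024$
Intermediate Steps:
$l{\left(G,X \right)} = X^{2} + G X$ ($l{\left(G,X \right)} = G X + X^{2} = X^{2} + G X$)
$K{\left(Q \right)} = Q^{2} \left(Q + \frac{1}{Q}\right)$ ($K{\left(Q \right)} = Q \left(\frac{1}{Q} + Q\right) Q = Q \left(Q + \frac{1}{Q}\right) Q = Q^{2} \left(Q + \frac{1}{Q}\right)$)
$K{\left(-4 \right)} \left(-8\right) \left(-46\right) = \left(-4 + \left(-4\right)^{3}\right) \left(-8\right) \left(-46\right) = \left(-4 - 64\right) \left(-8\right) \left(-46\right) = \left(-68\right) \left(-8\right) \left(-46\right) = 544 \left(-46\right) = -25024$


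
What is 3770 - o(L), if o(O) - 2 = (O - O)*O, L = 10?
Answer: 3768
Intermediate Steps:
o(O) = 2 (o(O) = 2 + (O - O)*O = 2 + 0*O = 2 + 0 = 2)
3770 - o(L) = 3770 - 1*2 = 3770 - 2 = 3768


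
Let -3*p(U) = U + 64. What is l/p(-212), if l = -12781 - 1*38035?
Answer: -38112/37 ≈ -1030.1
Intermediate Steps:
l = -50816 (l = -12781 - 38035 = -50816)
p(U) = -64/3 - U/3 (p(U) = -(U + 64)/3 = -(64 + U)/3 = -64/3 - U/3)
l/p(-212) = -50816/(-64/3 - 1/3*(-212)) = -50816/(-64/3 + 212/3) = -50816/148/3 = -50816*3/148 = -38112/37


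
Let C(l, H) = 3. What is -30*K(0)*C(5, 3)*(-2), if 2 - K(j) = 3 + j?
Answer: -180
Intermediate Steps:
K(j) = -1 - j (K(j) = 2 - (3 + j) = 2 + (-3 - j) = -1 - j)
-30*K(0)*C(5, 3)*(-2) = -30*(-1 - 1*0)*3*(-2) = -30*(-1 + 0)*3*(-2) = -30*(-1*3)*(-2) = -(-90)*(-2) = -30*6 = -180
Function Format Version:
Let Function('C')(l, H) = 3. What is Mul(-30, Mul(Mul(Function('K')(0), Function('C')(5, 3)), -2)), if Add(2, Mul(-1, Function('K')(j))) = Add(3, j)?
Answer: -180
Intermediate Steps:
Function('K')(j) = Add(-1, Mul(-1, j)) (Function('K')(j) = Add(2, Mul(-1, Add(3, j))) = Add(2, Add(-3, Mul(-1, j))) = Add(-1, Mul(-1, j)))
Mul(-30, Mul(Mul(Function('K')(0), Function('C')(5, 3)), -2)) = Mul(-30, Mul(Mul(Add(-1, Mul(-1, 0)), 3), -2)) = Mul(-30, Mul(Mul(Add(-1, 0), 3), -2)) = Mul(-30, Mul(Mul(-1, 3), -2)) = Mul(-30, Mul(-3, -2)) = Mul(-30, 6) = -180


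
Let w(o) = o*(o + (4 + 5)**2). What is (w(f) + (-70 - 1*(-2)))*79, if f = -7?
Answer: -46294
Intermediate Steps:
w(o) = o*(81 + o) (w(o) = o*(o + 9**2) = o*(o + 81) = o*(81 + o))
(w(f) + (-70 - 1*(-2)))*79 = (-7*(81 - 7) + (-70 - 1*(-2)))*79 = (-7*74 + (-70 + 2))*79 = (-518 - 68)*79 = -586*79 = -46294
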